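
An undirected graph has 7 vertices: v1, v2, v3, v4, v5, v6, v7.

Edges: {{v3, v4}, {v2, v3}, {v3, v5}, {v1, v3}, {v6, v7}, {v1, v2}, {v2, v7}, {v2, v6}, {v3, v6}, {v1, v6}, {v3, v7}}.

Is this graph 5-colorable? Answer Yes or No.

The chromatic number is 4. v2, v3, v6, v7 are mutually adjacent (a clique of size 4), so at least 4 colors are needed.
One proper 4-coloring: v1=4, v2=3, v3=1, v4=2, v5=2, v6=2, v7=4.
Since 5 ≥ 4, a proper 5-coloring certainly exists.

Yes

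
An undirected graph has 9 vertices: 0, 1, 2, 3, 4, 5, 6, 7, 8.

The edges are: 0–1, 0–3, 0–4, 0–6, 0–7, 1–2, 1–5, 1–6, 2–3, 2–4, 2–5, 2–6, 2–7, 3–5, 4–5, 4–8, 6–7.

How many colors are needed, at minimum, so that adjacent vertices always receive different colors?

3

2, 3, 5 are mutually adjacent, so at least 3 colors are needed.
3 colors suffice: 0=red, 1=green, 2=red, 3=green, 4=green, 5=blue, 6=blue, 7=green, 8=red. No two adjacent vertices share a color.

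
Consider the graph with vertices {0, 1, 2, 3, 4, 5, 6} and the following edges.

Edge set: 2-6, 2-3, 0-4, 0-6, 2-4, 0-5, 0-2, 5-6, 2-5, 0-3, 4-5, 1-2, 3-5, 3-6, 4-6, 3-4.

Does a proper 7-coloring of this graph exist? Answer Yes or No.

Yes

The chromatic number is 6. 0, 2, 3, 4, 5, 6 are pairwise adjacent (a clique of size 6), so at least 6 colors are needed.
6 colors suffice: color red → {2}; color blue → {1, 3}; color green → {0}; color yellow → {6}; color purple → {5}; color orange → {4}.
Since 7 ≥ 6, a proper 7-coloring certainly exists.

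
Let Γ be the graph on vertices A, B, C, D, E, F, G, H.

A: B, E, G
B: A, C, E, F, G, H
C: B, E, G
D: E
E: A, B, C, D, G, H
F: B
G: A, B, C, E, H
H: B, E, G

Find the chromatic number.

4

A, B, E, G form a clique, so at least 4 colors are needed.
4 colors suffice: color 1 → {E, F}; color 2 → {B, D}; color 3 → {G}; color 4 → {A, C, H}. Every edge joins two different colors.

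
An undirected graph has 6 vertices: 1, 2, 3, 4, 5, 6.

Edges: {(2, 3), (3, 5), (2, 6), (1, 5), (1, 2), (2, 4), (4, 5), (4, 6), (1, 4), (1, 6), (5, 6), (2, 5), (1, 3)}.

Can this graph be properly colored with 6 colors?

The chromatic number is 5. 1, 2, 4, 5, 6 are pairwise adjacent (a clique of size 5), so at least 5 colors are needed.
5 colors suffice: color red → {5}; color blue → {2}; color green → {1}; color yellow → {3, 4}; color purple → {6}.
Since 6 ≥ 5, a proper 6-coloring certainly exists.

Yes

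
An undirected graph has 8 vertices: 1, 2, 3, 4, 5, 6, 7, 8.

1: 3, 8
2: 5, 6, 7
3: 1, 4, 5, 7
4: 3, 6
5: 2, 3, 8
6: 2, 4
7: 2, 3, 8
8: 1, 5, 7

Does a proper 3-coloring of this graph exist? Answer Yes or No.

Yes

The chromatic number is 3. The cycle 4-6-2-7-3-4 has odd length 5, so it cannot be 2-colored; at least 3 colors are needed.
3 colors suffice: color red → {2, 3, 8}; color blue → {1, 4, 5, 7}; color green → {6}.
That is already a proper 3-coloring.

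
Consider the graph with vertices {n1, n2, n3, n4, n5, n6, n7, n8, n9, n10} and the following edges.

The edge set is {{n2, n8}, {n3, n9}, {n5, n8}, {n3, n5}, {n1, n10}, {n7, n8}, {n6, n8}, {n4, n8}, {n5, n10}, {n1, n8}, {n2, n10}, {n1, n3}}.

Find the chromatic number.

2

n6 and n8 are adjacent, so at least 2 colors are needed.
2 colors suffice: n1=2, n2=2, n3=1, n4=2, n5=2, n6=2, n7=2, n8=1, n9=2, n10=1. Each edge has distinct colors on its endpoints.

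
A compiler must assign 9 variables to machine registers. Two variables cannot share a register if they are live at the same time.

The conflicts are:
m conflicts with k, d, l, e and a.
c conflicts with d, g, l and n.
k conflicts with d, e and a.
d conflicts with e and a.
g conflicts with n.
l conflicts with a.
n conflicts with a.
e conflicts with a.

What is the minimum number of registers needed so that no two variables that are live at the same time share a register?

5

m, k, d, e, a are mutually in conflict, so at least 5 registers are needed.
5 registers suffice: register 1 → {c, a}; register 2 → {d, l, n}; register 3 → {m, g}; register 4 → {e}; register 5 → {k}. Every pair that conflicts lands in different registers.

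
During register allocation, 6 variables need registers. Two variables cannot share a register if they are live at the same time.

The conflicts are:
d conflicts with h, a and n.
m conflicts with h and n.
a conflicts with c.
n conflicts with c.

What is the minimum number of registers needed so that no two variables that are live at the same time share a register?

d and a conflict, so at least 2 registers are needed.
2 registers suffice: register 1 → {d, m, c}; register 2 → {h, a, n}. Each listed conflict is separated.

2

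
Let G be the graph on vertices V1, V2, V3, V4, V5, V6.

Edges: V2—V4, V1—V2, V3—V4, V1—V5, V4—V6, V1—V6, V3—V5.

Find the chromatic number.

The cycle V6-V4-V3-V5-V1-V6 has odd length 5, so it cannot be 2-colored; at least 3 colors are needed.
3 colors suffice: color 1 → {V1, V4}; color 2 → {V2, V3, V6}; color 3 → {V5}. No two adjacent vertices share a color.

3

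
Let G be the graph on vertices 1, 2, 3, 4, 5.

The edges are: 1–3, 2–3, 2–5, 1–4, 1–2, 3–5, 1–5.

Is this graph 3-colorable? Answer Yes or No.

1, 2, 3, 5 are pairwise adjacent (a clique of size 4), so at least 4 colors are needed.
So 3 colors are not enough.

No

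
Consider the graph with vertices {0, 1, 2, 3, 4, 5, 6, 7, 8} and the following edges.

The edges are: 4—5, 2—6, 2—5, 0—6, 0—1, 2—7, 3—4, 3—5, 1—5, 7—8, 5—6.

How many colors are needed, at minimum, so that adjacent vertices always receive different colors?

3

2, 5, 6 are mutually adjacent, so at least 3 colors are needed.
3 colors suffice: color red → {0, 5, 7}; color blue → {1, 2, 3, 8}; color green → {4, 6}. No two adjacent vertices share a color.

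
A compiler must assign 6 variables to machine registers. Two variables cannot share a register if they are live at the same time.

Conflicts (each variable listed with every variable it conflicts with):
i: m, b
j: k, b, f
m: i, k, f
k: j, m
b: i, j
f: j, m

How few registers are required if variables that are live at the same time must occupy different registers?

The cycle k-m-i-b-j-k has odd length 5, so it cannot be 2-colored; at least 3 registers are needed.
3 registers suffice: i=2, j=1, m=1, k=2, b=3, f=2. Each listed conflict is separated.

3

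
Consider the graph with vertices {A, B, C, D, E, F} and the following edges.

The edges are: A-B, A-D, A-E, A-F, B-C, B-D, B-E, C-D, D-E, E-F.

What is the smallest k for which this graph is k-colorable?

4

A, B, D, E are pairwise adjacent (a clique of size 4), so at least 4 colors are needed.
4 colors suffice: color red → {D, F}; color blue → {A, C}; color green → {B}; color yellow → {E}. No two adjacent vertices share a color.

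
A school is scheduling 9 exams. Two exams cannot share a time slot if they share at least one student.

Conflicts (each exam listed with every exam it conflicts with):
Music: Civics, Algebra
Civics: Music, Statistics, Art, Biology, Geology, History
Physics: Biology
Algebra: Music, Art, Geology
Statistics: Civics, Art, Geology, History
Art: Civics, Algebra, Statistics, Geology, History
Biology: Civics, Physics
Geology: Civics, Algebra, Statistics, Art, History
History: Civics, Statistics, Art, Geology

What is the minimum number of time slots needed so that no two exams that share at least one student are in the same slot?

5

Civics, Statistics, Art, Geology, History are mutually in conflict, so at least 5 time slots are needed.
5 time slots suffice: time slot 1 → {Civics, Physics, Algebra}; time slot 2 → {Music, Art, Biology}; time slot 3 → {Geology}; time slot 4 → {History}; time slot 5 → {Statistics}. Each listed conflict is separated.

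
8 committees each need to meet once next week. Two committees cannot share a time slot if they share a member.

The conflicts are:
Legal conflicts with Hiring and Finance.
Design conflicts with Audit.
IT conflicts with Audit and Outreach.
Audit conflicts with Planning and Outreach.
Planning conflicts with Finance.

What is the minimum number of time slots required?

IT, Audit, Outreach all conflict with each other, so at least 3 time slots are needed.
Using 3 time slots: Legal=1, Hiring=2, Design=2, IT=2, Audit=1, Planning=2, Finance=3, Outreach=3. No two conflicting committees share a time slot.

3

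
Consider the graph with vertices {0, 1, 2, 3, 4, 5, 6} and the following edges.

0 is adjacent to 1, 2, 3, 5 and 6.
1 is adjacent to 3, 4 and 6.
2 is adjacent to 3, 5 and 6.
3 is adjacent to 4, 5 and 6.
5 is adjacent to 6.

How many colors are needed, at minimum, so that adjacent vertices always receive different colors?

0, 2, 3, 5, 6 are pairwise adjacent (a clique of size 5), so at least 5 colors are needed.
A valid assignment using 5 colors: 0=green, 1=yellow, 2=purple, 3=red, 4=blue, 5=yellow, 6=blue. No two adjacent vertices share a color.

5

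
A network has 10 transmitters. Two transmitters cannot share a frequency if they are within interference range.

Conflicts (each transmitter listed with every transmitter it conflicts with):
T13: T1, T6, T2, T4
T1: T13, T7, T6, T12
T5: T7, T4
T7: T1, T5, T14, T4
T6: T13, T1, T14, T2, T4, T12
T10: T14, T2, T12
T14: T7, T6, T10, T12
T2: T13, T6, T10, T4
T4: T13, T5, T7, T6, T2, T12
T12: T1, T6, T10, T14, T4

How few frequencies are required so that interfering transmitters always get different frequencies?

T13, T6, T2, T4 are mutually in conflict, so at least 4 frequencies are needed.
4 frequencies suffice: T13=3, T1=1, T5=3, T7=2, T6=2, T10=2, T14=1, T2=4, T4=1, T12=3. Each listed conflict is separated.

4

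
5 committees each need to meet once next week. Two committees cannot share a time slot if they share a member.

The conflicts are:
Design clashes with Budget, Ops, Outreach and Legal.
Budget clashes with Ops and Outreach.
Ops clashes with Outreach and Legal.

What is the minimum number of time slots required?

4

Design, Budget, Ops, Outreach pairwise conflict, so at least 4 time slots are needed.
4 time slots suffice: Design=1, Budget=3, Ops=2, Outreach=4, Legal=3. Each listed conflict is separated.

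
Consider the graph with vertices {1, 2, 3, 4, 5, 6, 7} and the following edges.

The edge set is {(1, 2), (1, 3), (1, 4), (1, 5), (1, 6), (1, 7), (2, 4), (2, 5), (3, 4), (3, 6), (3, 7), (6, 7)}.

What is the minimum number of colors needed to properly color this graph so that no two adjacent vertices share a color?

4

1, 3, 6, 7 form a clique, so at least 4 colors are needed.
4 colors suffice: color a → {1}; color b → {2, 3}; color c → {4, 5, 7}; color d → {6}. Every edge joins two different colors.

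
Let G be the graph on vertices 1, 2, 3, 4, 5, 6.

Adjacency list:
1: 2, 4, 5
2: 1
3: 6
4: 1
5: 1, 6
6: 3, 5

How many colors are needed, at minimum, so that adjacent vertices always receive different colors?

1 and 4 are adjacent, so at least 2 colors are needed.
One proper 2-coloring: 1=red, 2=blue, 3=blue, 4=blue, 5=blue, 6=red. Every edge joins two different colors.

2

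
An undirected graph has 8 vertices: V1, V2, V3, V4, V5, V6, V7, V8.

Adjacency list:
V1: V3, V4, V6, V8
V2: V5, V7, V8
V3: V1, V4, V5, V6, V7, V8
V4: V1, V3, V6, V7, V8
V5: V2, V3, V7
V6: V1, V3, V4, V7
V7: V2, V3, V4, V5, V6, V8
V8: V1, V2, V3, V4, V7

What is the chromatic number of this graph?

4

V3, V4, V7, V8 are pairwise adjacent (a clique of size 4), so at least 4 colors are needed.
One proper 4-coloring: V1=red, V2=blue, V3=blue, V4=yellow, V5=green, V6=green, V7=red, V8=green. Every edge joins two different colors.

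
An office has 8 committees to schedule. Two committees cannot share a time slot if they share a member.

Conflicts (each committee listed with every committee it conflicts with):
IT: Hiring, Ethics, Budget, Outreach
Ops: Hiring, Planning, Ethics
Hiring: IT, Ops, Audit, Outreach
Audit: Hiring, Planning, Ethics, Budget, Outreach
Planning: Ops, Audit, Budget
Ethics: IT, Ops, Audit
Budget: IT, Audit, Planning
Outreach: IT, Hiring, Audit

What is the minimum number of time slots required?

3

Hiring, Audit, Outreach are mutually in conflict, so at least 3 time slots are needed.
3 time slots suffice: time slot 1 → {IT, Ops, Audit}; time slot 2 → {Hiring, Planning, Ethics}; time slot 3 → {Budget, Outreach}. Every pair that conflicts lands in different time slots.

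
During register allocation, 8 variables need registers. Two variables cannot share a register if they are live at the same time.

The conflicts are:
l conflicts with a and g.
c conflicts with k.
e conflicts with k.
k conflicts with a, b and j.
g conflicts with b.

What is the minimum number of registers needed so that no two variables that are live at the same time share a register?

The cycle g-b-k-a-l-g has odd length 5, so it cannot be 2-colored; at least 3 registers are needed.
A valid assignment using 3 registers: l=3, c=2, e=2, k=1, a=2, g=1, b=2, j=2. Each listed conflict is separated.

3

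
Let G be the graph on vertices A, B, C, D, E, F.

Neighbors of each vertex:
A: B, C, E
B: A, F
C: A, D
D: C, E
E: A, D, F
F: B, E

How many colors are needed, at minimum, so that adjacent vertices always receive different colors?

2

A and B are adjacent, so at least 2 colors are needed.
A valid assignment using 2 colors: A=red, B=blue, C=blue, D=red, E=blue, F=red. Each edge has distinct colors on its endpoints.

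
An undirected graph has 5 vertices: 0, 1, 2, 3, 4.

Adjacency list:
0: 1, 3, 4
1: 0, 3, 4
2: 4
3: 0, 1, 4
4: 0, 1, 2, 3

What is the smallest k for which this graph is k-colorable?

4

0, 1, 3, 4 are pairwise adjacent (a clique of size 4), so at least 4 colors are needed.
4 colors suffice: color red → {4}; color blue → {0, 2}; color green → {3}; color yellow → {1}. No two adjacent vertices share a color.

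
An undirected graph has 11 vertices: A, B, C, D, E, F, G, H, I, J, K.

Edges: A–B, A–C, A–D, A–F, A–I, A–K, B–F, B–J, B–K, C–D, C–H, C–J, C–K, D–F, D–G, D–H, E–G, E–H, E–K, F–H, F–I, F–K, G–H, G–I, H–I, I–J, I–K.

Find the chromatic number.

A, B, F, K form a clique, so at least 4 colors are needed.
4 colors suffice: color 1 → {H, J, K}; color 2 → {C, F, G}; color 3 → {A, E}; color 4 → {B, D, I}. Each edge has distinct colors on its endpoints.

4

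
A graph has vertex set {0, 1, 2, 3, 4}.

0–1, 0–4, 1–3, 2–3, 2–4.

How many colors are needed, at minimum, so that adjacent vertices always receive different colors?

The cycle 1-3-2-4-0-1 has odd length 5, so it cannot be 2-colored; at least 3 colors are needed.
3 colors suffice: color red → {0, 2}; color blue → {3, 4}; color green → {1}. Each edge has distinct colors on its endpoints.

3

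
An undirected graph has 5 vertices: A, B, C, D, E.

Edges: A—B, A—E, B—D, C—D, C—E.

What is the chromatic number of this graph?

3

The cycle C-D-B-A-E-C has odd length 5, so it cannot be 2-colored; at least 3 colors are needed.
3 colors suffice: color 1 → {B, E}; color 2 → {A, D}; color 3 → {C}. Each edge has distinct colors on its endpoints.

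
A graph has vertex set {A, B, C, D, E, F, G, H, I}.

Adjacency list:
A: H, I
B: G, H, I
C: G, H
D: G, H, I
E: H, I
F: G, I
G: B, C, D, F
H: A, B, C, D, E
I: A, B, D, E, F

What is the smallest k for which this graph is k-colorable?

D and I are adjacent, so at least 2 colors are needed.
2 colors suffice: color 1 → {G, H, I}; color 2 → {A, B, C, D, E, F}. Each edge has distinct colors on its endpoints.

2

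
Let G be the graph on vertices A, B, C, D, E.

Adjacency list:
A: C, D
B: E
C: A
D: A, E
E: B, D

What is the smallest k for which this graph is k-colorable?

D and E are adjacent, so at least 2 colors are needed.
One proper 2-coloring: A=1, B=2, C=2, D=2, E=1. No two adjacent vertices share a color.

2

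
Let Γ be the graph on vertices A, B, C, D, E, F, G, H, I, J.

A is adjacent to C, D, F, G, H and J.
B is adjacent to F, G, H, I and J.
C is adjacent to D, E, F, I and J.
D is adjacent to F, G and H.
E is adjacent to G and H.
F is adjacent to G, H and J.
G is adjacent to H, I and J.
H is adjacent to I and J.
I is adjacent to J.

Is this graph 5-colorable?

Yes

The chromatic number is 5. A, F, G, H, J are mutually adjacent (a clique of size 5), so at least 5 colors are needed.
5 colors suffice: color 1 → {C, H}; color 2 → {G}; color 3 → {D, E, J}; color 4 → {F, I}; color 5 → {A, B}.
That is already a proper 5-coloring.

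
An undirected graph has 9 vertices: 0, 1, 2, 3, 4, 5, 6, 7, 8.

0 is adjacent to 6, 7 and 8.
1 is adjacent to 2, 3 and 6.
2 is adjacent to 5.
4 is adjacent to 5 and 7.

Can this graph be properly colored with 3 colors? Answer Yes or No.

The chromatic number is 3. The cycle 7-4-5-2-1-6-0-7 has odd length 7, so it cannot be 2-colored; at least 3 colors are needed.
3 colors suffice: color red → {0, 1, 5}; color blue → {2, 3, 6, 7, 8}; color green → {4}.
That is already a proper 3-coloring.

Yes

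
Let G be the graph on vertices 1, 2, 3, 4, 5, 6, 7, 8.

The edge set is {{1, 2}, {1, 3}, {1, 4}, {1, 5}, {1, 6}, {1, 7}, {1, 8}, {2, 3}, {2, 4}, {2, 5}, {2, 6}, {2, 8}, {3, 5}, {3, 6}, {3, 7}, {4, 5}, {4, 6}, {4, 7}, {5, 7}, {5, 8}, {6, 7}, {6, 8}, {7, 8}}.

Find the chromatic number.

4

1, 5, 7, 8 form a clique, so at least 4 colors are needed.
One proper 4-coloring: 1=red, 2=blue, 3=yellow, 4=yellow, 5=green, 6=green, 7=blue, 8=yellow. Each edge has distinct colors on its endpoints.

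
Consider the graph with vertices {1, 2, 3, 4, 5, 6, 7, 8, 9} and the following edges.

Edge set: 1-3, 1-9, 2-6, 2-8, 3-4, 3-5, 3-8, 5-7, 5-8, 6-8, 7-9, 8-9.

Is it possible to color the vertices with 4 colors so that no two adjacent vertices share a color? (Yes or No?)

The chromatic number is 3. 3, 5, 8 are pairwise adjacent, so at least 3 colors are needed.
3 colors suffice: color a → {1, 4, 7, 8}; color b → {2, 3, 9}; color c → {5, 6}.
Since 4 ≥ 3, a proper 4-coloring certainly exists.

Yes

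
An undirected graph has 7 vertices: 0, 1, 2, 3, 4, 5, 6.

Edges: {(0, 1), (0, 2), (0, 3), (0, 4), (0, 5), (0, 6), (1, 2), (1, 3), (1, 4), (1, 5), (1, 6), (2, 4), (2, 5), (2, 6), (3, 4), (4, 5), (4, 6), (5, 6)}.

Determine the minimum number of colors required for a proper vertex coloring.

0, 1, 2, 4, 5, 6 are mutually adjacent (a clique of size 6), so at least 6 colors are needed.
One proper 6-coloring: 0=b, 1=c, 2=d, 3=d, 4=a, 5=e, 6=f. Every edge joins two different colors.

6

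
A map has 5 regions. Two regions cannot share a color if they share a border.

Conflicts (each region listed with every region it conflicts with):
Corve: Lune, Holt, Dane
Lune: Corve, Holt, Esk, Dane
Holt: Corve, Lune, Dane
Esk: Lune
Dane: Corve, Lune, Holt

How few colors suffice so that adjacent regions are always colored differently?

Corve, Lune, Holt, Dane pairwise conflict, so at least 4 colors are needed.
One proper 4-coloring: Corve=3, Lune=1, Holt=4, Esk=2, Dane=2. No two conflicting regions share a color.

4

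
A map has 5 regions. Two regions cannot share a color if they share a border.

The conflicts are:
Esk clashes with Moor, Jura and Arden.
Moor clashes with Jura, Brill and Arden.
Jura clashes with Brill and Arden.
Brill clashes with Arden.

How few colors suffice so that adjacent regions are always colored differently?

4

Moor, Jura, Brill, Arden all conflict with each other, so at least 4 colors are needed.
4 colors suffice: Esk=4, Moor=1, Jura=2, Brill=4, Arden=3. No two conflicting regions share a color.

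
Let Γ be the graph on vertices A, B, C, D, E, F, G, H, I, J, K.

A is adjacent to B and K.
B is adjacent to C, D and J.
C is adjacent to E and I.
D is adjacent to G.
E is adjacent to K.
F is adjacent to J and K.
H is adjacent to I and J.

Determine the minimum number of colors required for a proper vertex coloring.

The cycle K-E-C-B-A-K has odd length 5, so it cannot be 2-colored; at least 3 colors are needed.
One proper 3-coloring: A=2, B=1, C=2, D=2, E=3, F=3, G=1, H=3, I=1, J=2, K=1. Each edge has distinct colors on its endpoints.

3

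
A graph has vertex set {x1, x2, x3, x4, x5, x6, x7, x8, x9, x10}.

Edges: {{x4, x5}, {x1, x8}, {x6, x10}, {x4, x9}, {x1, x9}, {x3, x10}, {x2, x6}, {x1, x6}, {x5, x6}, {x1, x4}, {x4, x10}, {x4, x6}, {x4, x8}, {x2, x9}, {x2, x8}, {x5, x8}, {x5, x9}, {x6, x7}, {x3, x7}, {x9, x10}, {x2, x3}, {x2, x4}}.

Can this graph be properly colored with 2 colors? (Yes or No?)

No

x4, x5, x8 are pairwise adjacent, so at least 3 colors are needed.
So 2 colors are not enough.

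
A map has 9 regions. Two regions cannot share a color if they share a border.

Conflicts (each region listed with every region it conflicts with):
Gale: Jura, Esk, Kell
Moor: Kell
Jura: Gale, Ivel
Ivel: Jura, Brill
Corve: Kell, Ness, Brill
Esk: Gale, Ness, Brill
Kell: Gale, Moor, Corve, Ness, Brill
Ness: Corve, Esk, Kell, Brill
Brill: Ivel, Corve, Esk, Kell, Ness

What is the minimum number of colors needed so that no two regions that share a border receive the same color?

4

Corve, Kell, Ness, Brill pairwise conflict, so at least 4 colors are needed.
4 colors suffice: color 1 → {Ivel, Esk, Kell}; color 2 → {Gale, Moor, Brill}; color 3 → {Jura, Ness}; color 4 → {Corve}. Every pair that conflicts lands in different colors.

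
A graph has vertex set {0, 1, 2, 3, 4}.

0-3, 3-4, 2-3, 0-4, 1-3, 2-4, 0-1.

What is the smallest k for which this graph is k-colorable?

2, 3, 4 are pairwise adjacent, so at least 3 colors are needed.
3 colors suffice: color red → {3}; color blue → {1, 4}; color green → {0, 2}. Each edge has distinct colors on its endpoints.

3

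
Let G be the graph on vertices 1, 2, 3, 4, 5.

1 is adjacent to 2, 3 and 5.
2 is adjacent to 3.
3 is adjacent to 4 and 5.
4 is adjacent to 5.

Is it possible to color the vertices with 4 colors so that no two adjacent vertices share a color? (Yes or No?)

Yes

The chromatic number is 3. 1, 3, 5 form a triangle, so at least 3 colors are needed.
3 colors suffice: color a → {3}; color b → {2, 5}; color c → {1, 4}.
Since 4 ≥ 3, a proper 4-coloring certainly exists.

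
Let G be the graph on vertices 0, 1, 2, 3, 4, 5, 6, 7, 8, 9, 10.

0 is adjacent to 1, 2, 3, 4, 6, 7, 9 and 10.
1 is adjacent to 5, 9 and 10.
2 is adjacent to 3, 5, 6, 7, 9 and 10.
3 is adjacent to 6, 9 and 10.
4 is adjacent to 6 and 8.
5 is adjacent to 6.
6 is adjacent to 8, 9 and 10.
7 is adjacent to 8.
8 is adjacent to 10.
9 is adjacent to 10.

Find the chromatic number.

0, 2, 3, 6, 9, 10 form a clique, so at least 6 colors are needed.
A valid assignment using 6 colors: 0=b, 1=a, 2=c, 3=f, 4=c, 5=b, 6=a, 7=a, 8=b, 9=e, 10=d. Every edge joins two different colors.

6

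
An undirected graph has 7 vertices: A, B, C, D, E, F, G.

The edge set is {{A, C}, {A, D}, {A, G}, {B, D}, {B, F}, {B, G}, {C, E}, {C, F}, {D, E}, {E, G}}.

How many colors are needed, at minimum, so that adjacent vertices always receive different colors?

3

The cycle B-D-A-C-F-B has odd length 5, so it cannot be 2-colored; at least 3 colors are needed.
3 colors suffice: color 1 → {A, B, E}; color 2 → {C, D, G}; color 3 → {F}. Every edge joins two different colors.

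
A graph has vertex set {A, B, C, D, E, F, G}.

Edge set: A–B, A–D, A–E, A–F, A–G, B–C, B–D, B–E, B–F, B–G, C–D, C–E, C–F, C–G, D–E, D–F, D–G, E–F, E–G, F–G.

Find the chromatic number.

A, B, D, E, F, G are mutually adjacent (a clique of size 6), so at least 6 colors are needed.
6 colors suffice: color 1 → {F}; color 2 → {G}; color 3 → {B}; color 4 → {D}; color 5 → {E}; color 6 → {A, C}. Each edge has distinct colors on its endpoints.

6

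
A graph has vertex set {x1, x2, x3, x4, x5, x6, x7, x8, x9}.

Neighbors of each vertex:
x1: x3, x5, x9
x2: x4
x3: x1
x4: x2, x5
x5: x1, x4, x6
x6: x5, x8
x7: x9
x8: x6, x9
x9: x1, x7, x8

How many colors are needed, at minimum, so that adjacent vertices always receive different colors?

The cycle x8-x6-x5-x1-x9-x8 has odd length 5, so it cannot be 2-colored; at least 3 colors are needed.
3 colors suffice: x1=2, x2=1, x3=1, x4=2, x5=1, x6=3, x7=2, x8=2, x9=1. Every edge joins two different colors.

3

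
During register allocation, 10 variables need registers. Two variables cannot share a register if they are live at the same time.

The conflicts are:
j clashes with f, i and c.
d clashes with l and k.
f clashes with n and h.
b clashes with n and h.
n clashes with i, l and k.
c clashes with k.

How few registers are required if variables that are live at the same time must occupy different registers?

3

The cycle c-k-n-i-j-c has odd length 5, so it cannot be 2-colored; at least 3 registers are needed.
3 registers suffice: register 1 → {j, d, n, h}; register 2 → {f, b, i, l, k}; register 3 → {c}. Each listed conflict is separated.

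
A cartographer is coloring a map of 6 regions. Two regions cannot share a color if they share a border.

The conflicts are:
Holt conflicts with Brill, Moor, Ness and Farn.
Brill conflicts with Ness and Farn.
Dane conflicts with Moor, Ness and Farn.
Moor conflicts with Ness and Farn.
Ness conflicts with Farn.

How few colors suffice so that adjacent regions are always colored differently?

Dane, Moor, Ness, Farn are mutually in conflict, so at least 4 colors are needed.
4 colors suffice: color 1 → {Farn}; color 2 → {Ness}; color 3 → {Brill, Moor}; color 4 → {Holt, Dane}. No two conflicting regions share a color.

4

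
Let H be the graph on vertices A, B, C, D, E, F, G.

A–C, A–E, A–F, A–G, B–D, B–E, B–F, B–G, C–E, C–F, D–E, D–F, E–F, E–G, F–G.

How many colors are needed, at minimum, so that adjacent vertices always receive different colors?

4

A, E, F, G form a clique, so at least 4 colors are needed.
A valid assignment using 4 colors: A=4, B=4, C=3, D=3, E=1, F=2, G=3. Each edge has distinct colors on its endpoints.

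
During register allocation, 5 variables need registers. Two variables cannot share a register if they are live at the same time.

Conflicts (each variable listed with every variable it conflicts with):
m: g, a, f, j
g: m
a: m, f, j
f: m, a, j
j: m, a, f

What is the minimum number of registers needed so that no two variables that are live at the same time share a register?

m, a, f, j pairwise conflict, so at least 4 registers are needed.
4 registers suffice: register 1 → {m}; register 2 → {g, f}; register 3 → {j}; register 4 → {a}. Each listed conflict is separated.

4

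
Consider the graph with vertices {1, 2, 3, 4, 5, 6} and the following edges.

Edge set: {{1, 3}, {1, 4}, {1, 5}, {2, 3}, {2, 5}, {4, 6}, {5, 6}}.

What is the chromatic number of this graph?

4 and 6 are adjacent, so at least 2 colors are needed.
2 colors suffice: color a → {3, 4, 5}; color b → {1, 2, 6}. Every edge joins two different colors.

2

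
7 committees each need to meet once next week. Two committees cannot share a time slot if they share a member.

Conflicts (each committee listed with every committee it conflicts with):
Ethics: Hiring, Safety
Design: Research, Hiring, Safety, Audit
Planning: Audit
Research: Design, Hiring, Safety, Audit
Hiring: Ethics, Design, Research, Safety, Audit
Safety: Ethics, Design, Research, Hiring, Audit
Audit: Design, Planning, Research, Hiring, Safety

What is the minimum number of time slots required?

Design, Research, Hiring, Safety, Audit are mutually in conflict, so at least 5 time slots are needed.
5 time slots suffice: time slot 1 → {Planning, Hiring}; time slot 2 → {Ethics, Audit}; time slot 3 → {Safety}; time slot 4 → {Research}; time slot 5 → {Design}. Each listed conflict is separated.

5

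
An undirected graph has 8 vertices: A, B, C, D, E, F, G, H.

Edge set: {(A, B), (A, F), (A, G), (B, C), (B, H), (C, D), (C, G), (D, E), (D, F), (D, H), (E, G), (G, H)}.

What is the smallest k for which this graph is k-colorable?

The cycle F-D-C-G-A-F has odd length 5, so it cannot be 2-colored; at least 3 colors are needed.
3 colors suffice: color 1 → {B, D, G}; color 2 → {A, C, E, H}; color 3 → {F}. No two adjacent vertices share a color.

3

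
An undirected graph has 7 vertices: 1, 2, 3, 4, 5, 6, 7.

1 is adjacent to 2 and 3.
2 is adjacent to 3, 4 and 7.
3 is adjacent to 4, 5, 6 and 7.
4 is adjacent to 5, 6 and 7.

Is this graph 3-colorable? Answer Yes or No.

2, 3, 4, 7 are mutually adjacent (a clique of size 4), so at least 4 colors are needed.
So 3 colors are not enough.

No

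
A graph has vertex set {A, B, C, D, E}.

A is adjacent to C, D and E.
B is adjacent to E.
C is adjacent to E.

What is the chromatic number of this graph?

3

A, C, E are mutually adjacent, so at least 3 colors are needed.
3 colors suffice: color red → {A, B}; color blue → {D, E}; color green → {C}. Every edge joins two different colors.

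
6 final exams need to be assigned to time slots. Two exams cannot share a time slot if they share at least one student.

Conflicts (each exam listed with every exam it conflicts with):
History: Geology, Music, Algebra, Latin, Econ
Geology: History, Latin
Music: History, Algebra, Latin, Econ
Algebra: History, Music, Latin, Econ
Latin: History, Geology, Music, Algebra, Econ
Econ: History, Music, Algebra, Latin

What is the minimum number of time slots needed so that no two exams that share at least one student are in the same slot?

5

History, Music, Algebra, Latin, Econ pairwise conflict, so at least 5 time slots are needed.
5 time slots suffice: time slot 1 → {Latin}; time slot 2 → {History}; time slot 3 → {Geology, Algebra}; time slot 4 → {Econ}; time slot 5 → {Music}. Every pair that conflicts lands in different time slots.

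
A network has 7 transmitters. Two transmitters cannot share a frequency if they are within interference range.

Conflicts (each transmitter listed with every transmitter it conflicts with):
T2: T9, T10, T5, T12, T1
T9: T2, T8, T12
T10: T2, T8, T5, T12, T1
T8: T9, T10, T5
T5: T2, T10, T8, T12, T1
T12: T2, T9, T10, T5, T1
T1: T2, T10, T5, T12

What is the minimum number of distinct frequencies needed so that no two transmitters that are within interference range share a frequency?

T2, T10, T5, T12, T1 all conflict with each other, so at least 5 frequencies are needed.
5 frequencies suffice: frequency 1 → {T2, T8}; frequency 2 → {T9, T10}; frequency 3 → {T5}; frequency 4 → {T12}; frequency 5 → {T1}. Every pair that conflicts lands in different frequencies.

5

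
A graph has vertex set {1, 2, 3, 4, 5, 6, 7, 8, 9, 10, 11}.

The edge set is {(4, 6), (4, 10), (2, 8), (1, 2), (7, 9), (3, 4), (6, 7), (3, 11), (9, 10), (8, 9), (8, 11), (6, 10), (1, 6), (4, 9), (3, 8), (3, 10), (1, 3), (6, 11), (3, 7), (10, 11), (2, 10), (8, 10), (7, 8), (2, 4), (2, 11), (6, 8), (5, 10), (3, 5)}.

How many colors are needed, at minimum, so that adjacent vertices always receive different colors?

6, 8, 10, 11 are pairwise adjacent (a clique of size 4), so at least 4 colors are needed.
A valid assignment using 4 colors: 1=red, 2=green, 3=green, 4=blue, 5=blue, 6=green, 7=red, 8=blue, 9=green, 10=red, 11=yellow. Every edge joins two different colors.

4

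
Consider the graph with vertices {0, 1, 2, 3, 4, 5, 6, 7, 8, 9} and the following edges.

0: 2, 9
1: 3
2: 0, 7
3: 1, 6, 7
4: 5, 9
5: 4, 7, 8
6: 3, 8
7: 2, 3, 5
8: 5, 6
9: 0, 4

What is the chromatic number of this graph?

The cycle 5-7-3-6-8-5 has odd length 5, so it cannot be 2-colored; at least 3 colors are needed.
3 colors suffice: color red → {0, 3, 5}; color blue → {1, 4, 6, 7}; color green → {2, 8, 9}. No two adjacent vertices share a color.

3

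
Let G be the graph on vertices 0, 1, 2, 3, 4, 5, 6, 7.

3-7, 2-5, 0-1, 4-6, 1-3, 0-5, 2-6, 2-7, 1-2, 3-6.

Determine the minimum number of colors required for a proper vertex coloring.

2

0 and 5 are adjacent, so at least 2 colors are needed.
2 colors suffice: color a → {0, 2, 3, 4}; color b → {1, 5, 6, 7}. Every edge joins two different colors.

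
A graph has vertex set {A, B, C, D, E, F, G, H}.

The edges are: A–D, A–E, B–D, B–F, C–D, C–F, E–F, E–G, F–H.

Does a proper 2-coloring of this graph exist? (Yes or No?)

The cycle B-D-A-E-F-B has odd length 5, so it cannot be 2-colored; at least 3 colors are needed.
So 2 colors are not enough.

No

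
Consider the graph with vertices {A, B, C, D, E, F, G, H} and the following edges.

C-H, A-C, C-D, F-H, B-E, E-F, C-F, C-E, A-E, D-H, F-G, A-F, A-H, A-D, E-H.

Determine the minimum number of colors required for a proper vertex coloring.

A, C, E, F, H form a clique, so at least 5 colors are needed.
5 colors suffice: A=1, B=1, C=4, D=2, E=2, F=5, G=1, H=3. Each edge has distinct colors on its endpoints.

5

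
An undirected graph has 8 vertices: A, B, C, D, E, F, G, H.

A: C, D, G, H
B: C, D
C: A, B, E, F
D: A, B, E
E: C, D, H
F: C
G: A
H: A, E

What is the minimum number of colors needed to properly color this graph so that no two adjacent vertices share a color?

2

A and H are adjacent, so at least 2 colors are needed.
2 colors suffice: color 1 → {A, B, E, F}; color 2 → {C, D, G, H}. Each edge has distinct colors on its endpoints.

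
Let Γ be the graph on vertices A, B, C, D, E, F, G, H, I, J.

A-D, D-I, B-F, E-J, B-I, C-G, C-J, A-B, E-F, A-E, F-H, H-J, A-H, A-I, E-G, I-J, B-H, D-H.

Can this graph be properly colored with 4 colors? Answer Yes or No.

Yes

The chromatic number is 3. A, D, I form a triangle, so at least 3 colors are needed.
3 colors suffice: color 1 → {A, F, G, J}; color 2 → {C, E, H, I}; color 3 → {B, D}.
Since 4 ≥ 3, a proper 4-coloring certainly exists.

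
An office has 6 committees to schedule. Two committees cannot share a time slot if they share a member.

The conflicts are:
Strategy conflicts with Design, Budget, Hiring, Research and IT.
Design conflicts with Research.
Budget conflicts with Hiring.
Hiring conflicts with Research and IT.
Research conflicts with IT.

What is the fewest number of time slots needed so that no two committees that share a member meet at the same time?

Strategy, Hiring, Research, IT are mutually in conflict, so at least 4 time slots are needed.
4 time slots suffice: time slot 1 → {Strategy}; time slot 2 → {Design, Hiring}; time slot 3 → {Budget, Research}; time slot 4 → {IT}. Every pair that conflicts lands in different time slots.

4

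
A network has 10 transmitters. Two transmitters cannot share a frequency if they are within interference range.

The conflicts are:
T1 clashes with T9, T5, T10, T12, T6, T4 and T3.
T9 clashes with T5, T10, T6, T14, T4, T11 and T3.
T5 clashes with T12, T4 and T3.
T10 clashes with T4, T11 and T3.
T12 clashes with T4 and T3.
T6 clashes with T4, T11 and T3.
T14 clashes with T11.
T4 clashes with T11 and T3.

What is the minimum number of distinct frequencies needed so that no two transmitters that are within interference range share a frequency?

5

T1, T9, T5, T4, T3 pairwise conflict, so at least 5 frequencies are needed.
5 frequencies suffice: frequency 1 → {T9, T12}; frequency 2 → {T14, T4}; frequency 3 → {T1, T11}; frequency 4 → {T3}; frequency 5 → {T5, T10, T6}. Every pair that conflicts lands in different frequencies.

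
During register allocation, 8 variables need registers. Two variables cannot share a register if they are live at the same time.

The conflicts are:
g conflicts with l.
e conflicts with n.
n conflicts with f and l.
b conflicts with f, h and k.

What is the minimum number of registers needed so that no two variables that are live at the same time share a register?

2

g and l conflict, so at least 2 registers are needed.
2 registers suffice: g=1, e=2, n=1, b=1, f=2, h=2, k=2, l=2. No two conflicting variables share a register.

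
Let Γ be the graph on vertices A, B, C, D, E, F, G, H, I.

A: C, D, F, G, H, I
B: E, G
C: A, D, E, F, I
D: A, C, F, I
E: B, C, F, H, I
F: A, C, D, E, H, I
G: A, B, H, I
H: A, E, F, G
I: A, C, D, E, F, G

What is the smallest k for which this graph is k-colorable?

5

A, C, D, F, I form a clique, so at least 5 colors are needed.
5 colors suffice: color red → {B, H, I}; color blue → {F, G}; color green → {A, E}; color yellow → {C}; color purple → {D}. Every edge joins two different colors.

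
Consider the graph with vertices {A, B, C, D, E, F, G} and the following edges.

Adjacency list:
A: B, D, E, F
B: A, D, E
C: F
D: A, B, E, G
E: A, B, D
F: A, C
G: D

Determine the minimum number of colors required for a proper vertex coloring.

A, B, D, E are mutually adjacent (a clique of size 4), so at least 4 colors are needed.
4 colors suffice: color 1 → {D, F}; color 2 → {A, C, G}; color 3 → {E}; color 4 → {B}. Each edge has distinct colors on its endpoints.

4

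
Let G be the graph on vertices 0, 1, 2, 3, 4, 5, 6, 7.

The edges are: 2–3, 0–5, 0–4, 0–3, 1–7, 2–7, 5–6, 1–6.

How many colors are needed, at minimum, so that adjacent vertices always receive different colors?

The cycle 2-7-1-6-5-0-3-2 has odd length 7, so it cannot be 2-colored; at least 3 colors are needed.
A valid assignment using 3 colors: 0=a, 1=b, 2=a, 3=b, 4=b, 5=b, 6=a, 7=c. Each edge has distinct colors on its endpoints.

3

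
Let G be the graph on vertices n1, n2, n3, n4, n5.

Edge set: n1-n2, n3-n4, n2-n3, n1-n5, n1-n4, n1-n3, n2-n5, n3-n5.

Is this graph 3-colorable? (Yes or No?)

No

n1, n2, n3, n5 are mutually adjacent (a clique of size 4), so at least 4 colors are needed.
So 3 colors are not enough.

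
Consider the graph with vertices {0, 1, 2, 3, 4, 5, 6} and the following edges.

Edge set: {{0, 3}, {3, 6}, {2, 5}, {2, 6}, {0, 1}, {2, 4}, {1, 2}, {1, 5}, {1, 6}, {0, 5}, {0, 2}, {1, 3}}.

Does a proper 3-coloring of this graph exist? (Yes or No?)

No

0, 1, 2, 5 form a clique, so at least 4 colors are needed.
So 3 colors are not enough.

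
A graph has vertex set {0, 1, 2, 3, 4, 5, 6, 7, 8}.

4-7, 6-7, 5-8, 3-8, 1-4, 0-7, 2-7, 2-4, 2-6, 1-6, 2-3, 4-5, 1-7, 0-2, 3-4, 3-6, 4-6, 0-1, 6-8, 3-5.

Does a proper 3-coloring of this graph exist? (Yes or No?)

No

1, 4, 6, 7 form a clique, so at least 4 colors are needed.
So 3 colors are not enough.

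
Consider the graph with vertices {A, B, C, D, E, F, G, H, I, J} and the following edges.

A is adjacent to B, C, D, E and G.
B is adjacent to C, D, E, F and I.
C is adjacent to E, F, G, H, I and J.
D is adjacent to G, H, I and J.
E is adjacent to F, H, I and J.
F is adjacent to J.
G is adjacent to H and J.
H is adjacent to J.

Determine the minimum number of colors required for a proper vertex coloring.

4

A, B, C, E form a clique, so at least 4 colors are needed.
4 colors suffice: A=4, B=3, C=1, D=1, E=2, F=4, G=2, H=4, I=4, J=3. Each edge has distinct colors on its endpoints.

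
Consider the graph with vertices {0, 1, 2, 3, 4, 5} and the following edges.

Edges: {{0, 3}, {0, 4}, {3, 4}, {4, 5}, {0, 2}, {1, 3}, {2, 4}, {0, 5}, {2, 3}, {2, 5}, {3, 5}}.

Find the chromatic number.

5

0, 2, 3, 4, 5 are pairwise adjacent (a clique of size 5), so at least 5 colors are needed.
One proper 5-coloring: 0=e, 1=b, 2=d, 3=a, 4=b, 5=c. Each edge has distinct colors on its endpoints.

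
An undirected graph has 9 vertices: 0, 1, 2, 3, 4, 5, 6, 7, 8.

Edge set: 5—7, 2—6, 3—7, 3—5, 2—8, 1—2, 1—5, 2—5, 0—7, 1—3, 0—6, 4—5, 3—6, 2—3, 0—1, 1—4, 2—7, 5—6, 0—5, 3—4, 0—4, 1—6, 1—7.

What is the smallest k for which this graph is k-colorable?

5

1, 2, 3, 5, 7 are pairwise adjacent (a clique of size 5), so at least 5 colors are needed.
5 colors suffice: color a → {5, 8}; color b → {1}; color c → {0, 2}; color d → {3}; color e → {4, 6, 7}. Each edge has distinct colors on its endpoints.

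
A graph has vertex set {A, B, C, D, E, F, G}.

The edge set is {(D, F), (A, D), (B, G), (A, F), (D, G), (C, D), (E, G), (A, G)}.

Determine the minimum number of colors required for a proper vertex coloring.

A, D, G form a triangle, so at least 3 colors are needed.
3 colors suffice: color 1 → {C, F, G}; color 2 → {B, D, E}; color 3 → {A}. Each edge has distinct colors on its endpoints.

3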